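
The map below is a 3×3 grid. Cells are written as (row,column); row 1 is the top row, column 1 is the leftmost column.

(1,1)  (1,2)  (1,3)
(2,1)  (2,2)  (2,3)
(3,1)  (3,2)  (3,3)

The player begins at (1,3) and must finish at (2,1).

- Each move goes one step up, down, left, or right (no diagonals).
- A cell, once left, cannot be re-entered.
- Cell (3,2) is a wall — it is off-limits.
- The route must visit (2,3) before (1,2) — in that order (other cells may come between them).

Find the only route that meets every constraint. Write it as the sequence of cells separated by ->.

(1,3) -> (2,3) -> (2,2) -> (1,2) -> (1,1) -> (2,1)

The waypoints must appear in the order (2,3), (1,2), with no cell reused.
Route from (1,3): down 1 to (2,3), left 1 to (2,2), up 1 to (1,2), left 1 to (1,1), down 1 to (2,1) — 5 moves in all.
Check: order respected ((2,3) at step 1, (1,2) at step 3).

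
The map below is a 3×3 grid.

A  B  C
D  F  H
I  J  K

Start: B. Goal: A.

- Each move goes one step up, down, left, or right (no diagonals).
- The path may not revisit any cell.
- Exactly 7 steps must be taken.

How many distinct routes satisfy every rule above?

Need simple routes of exactly 7 moves from B to A (Manhattan distance 1, so 3 moves are spent on a detour and 3 undoing it).
Enumerating: B F H K J I D A | B C H K J F D A | B C H K J I D A | B C H F J I D A.
That gives 4 routes.

4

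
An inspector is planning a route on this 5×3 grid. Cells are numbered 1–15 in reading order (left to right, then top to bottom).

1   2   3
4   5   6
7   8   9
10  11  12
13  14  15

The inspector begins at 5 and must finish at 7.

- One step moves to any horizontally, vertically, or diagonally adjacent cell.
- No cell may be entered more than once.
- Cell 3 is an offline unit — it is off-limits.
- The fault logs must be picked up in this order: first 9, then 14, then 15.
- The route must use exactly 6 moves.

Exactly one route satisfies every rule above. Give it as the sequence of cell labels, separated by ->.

5 -> 9 -> 12 -> 14 -> 15 -> 11 -> 7

The waypoints must appear in the order 9, 14, 15, with no cell reused.
Route from 5: down-right to 9, down to 12, down-left to 14, right to 15, 2× up-left (reaching 7) — 6 moves in all.
Check: order respected (9 at step 1, 14 at step 3, 15 at step 4); 6 moves as required.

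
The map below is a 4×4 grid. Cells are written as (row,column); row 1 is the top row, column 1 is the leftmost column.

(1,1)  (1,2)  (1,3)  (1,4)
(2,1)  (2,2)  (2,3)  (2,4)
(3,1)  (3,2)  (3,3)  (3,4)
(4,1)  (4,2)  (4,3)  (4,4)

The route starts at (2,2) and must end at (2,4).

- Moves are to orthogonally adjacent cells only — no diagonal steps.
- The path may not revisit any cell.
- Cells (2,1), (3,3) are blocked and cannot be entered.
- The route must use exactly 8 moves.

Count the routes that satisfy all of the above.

Need simple routes of exactly 8 moves from (2,2) to (2,4) (Manhattan distance 2, so 3 moves are spent on a detour and 3 undoing it).
Enumerating: (2,2) (3,2) (3,1) (4,1) (4,2) (4,3) (4,4) (3,4) (2,4).
That gives 1 route.

1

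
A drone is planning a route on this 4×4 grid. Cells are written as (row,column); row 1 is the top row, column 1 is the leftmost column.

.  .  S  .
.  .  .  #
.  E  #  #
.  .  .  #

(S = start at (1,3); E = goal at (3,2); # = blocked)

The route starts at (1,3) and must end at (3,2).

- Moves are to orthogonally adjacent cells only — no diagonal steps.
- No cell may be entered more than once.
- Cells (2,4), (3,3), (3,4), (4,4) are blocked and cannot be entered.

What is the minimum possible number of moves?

The Manhattan distance from (1,3) to (3,2) is |1−3| + |3−2| = 3, so at least 3 moves are needed.
A route of 3 moves achieves this: (1,3) → (2,3) → (2,2) → (3,2).
Since 3 matches the lower bound, it is optimal.

3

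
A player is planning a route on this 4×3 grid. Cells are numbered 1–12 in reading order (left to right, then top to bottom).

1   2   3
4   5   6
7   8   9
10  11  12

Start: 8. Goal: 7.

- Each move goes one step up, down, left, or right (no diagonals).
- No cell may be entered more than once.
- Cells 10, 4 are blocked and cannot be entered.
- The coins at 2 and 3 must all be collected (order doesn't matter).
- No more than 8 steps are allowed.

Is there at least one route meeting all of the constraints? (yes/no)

Every way from 2 onward to 7 runs back through 8, which the route has already used — so it cannot be completed without a revisit.

no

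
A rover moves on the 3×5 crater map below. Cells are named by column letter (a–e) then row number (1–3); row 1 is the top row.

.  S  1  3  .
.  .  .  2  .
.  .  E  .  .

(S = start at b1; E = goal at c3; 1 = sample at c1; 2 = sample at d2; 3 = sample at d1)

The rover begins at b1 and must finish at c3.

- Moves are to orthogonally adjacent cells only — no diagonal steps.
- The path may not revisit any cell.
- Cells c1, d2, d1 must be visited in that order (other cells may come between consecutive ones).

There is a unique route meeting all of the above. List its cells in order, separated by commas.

b1, c1, c2, d2, d1, e1, e2, e3, d3, c3

The waypoints must appear in the order c1, d2, d1, with no cell reused.
Route from b1: right to c1, down to c2, right to d2, up to d1, right to e1, 2× down (reaching e3), 2× left (reaching c3) — 9 moves in all.
Check: order respected (1 at step 1, 2 at step 3, 3 at step 4).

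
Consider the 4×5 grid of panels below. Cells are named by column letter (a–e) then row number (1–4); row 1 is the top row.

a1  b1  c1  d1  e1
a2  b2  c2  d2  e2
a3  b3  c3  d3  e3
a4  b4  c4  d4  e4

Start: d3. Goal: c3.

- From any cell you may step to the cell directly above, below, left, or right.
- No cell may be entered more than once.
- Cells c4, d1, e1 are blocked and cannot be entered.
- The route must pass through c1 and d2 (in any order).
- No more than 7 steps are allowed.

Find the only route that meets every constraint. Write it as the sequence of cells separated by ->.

d3 -> d2 -> c2 -> c1 -> b1 -> b2 -> b3 -> c3

The budget equals the shortest possible length, so every move has to be on a shortest route through the required cells.
Route from d3: up 1 to d2, left 1 to c2, up 1 to c1, left 1 to b1, down 2 to b3, right 1 to c3 — 7 moves in all.
Check: all required cells visited; 7 ≤ 7 moves.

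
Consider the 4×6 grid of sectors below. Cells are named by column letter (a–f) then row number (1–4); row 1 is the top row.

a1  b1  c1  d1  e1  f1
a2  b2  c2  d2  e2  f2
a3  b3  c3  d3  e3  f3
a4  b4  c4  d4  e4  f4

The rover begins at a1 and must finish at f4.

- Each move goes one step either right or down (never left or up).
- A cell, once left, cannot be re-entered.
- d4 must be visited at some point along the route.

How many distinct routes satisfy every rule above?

A right/down-only route from a1 to f4 makes exactly 3 down-moves and 5 right-moves in some order.
With no other constraints that would be C(8,3) = 56 routes.
Split at d4 and multiply the segment counts: a1→d4: 20; d4→f4: 1; product = 20.
That gives 20 routes.

20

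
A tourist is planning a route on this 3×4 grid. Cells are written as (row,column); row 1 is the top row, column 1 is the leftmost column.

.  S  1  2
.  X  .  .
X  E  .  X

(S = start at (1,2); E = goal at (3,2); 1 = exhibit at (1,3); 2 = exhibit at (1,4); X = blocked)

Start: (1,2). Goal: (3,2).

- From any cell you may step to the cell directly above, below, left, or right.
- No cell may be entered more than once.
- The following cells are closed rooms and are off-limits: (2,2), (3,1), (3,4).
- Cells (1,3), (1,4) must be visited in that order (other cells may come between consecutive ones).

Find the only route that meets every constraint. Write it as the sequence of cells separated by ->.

(1,2) -> (1,3) -> (1,4) -> (2,4) -> (2,3) -> (3,3) -> (3,2)

The waypoints must appear in the order (1,3), (1,4), with no cell reused.
Route from (1,2): right 2 to (1,4), down 1 to (2,4), left 1 to (2,3), down 1 to (3,3), left 1 to (3,2) — 6 moves in all.
Check: order respected (1 at step 1, 2 at step 2).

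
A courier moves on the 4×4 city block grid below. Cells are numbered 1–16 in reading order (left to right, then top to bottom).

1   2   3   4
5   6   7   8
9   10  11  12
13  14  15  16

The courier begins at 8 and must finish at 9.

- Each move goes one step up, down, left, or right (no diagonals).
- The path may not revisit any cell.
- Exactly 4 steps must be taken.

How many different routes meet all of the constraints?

Need simple routes of exactly 4 moves from 8 to 9 (Manhattan distance 4, so 0 moves are spent on a detour and 0 undoing it).
Enumerating: 8 12 11 10 9 | 8 7 11 10 9 | 8 7 6 10 9 | 8 7 6 5 9.
That gives 4 routes.

4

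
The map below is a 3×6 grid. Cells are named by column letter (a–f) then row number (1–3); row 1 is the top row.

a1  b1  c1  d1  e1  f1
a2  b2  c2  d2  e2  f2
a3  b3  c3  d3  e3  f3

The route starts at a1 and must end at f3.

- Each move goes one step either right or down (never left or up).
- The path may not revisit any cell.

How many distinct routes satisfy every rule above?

21

A right/down-only route from a1 to f3 makes exactly 2 down-moves and 5 right-moves in some order.
With no other constraints that would be C(7,2) = 21 routes.
That gives 21 routes.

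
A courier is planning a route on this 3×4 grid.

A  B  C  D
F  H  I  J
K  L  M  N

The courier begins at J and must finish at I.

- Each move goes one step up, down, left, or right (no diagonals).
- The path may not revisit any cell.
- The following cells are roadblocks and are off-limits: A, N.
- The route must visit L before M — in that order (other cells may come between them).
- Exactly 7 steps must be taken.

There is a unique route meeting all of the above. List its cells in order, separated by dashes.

J - D - C - B - H - L - M - I

The waypoints must appear in the order L, M, with no cell reused.
Route from J: up to D, 2× left (reaching B), 2× down (reaching L), right to M, up to I — 7 moves in all.
Check: order respected (L at step 5, M at step 6); 7 moves as required.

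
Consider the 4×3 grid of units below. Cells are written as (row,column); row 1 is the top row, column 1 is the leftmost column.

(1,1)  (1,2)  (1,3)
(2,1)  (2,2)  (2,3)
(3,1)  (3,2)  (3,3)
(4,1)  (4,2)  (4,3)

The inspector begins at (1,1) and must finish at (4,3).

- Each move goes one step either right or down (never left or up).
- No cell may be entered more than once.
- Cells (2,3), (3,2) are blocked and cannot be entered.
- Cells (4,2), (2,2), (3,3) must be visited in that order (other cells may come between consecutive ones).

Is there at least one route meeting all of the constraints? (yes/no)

no

(2,2) lies above (4,2), so going from (4,2) to (2,2) would need an upward move — but moves only go right/down, so (4,2) cannot be visited before (2,2).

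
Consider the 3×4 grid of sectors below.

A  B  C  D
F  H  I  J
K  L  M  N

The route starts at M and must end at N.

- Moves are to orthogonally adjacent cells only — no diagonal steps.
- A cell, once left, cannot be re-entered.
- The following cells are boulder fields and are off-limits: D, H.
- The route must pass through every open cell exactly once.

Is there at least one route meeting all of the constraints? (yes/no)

yes

One route that works: M → L → K → F → A → B → C → I → J → N.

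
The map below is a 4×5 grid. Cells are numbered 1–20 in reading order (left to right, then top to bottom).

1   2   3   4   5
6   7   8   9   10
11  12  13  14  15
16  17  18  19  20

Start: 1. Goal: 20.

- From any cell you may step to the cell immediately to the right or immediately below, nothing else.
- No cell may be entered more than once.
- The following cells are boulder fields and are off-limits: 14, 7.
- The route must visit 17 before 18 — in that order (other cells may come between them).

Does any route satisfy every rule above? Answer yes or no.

yes

One route that works: 1 → 6 → 11 → 16 → 17 → 18 → 19 → 20.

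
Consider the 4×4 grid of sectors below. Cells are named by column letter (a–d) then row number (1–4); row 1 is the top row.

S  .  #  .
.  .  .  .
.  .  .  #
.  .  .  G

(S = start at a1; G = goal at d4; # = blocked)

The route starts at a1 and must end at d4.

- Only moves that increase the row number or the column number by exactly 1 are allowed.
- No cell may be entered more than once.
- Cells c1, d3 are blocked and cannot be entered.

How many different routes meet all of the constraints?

9

A right/down-only route from a1 to d4 makes exactly 3 down-moves and 3 right-moves in some order.
With no other constraints that would be C(6,3) = 20 routes.
Subtract routes through each blocked cell (inclusion–exclusion for overlaps): − through c1: 4 − through d3: 10 + through c1&d3: 3 → 9.
That gives 9 routes.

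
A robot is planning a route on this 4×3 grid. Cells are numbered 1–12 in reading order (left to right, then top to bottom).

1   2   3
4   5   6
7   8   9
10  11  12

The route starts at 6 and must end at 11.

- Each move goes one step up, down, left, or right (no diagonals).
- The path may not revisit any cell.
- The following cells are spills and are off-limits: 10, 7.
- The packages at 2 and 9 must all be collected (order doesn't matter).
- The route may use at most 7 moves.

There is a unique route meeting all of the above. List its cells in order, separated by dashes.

6 - 3 - 2 - 5 - 8 - 9 - 12 - 11

The 7-move cap with required stops at 2, 9 leaves no slack for detours.
Route from 6: up 1 to 3, left 1 to 2, down 2 to 8, right 1 to 9, down 1 to 12, left 1 to 11 — 7 moves in all.
Check: all required cells visited; 7 ≤ 7 moves.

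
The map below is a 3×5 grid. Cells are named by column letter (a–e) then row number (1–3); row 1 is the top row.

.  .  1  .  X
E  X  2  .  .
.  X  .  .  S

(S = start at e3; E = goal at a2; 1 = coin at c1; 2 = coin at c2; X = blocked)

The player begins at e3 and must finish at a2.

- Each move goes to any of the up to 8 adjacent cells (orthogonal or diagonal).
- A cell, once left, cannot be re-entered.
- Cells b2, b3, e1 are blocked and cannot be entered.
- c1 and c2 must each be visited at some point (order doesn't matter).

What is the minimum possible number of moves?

5

Any route passes through c1 and c2 in some order between e3 and a2. Summing Chebyshev distances along each leg and taking the cheapest ordering (e3 → c1 → c2 → a2) gives a lower bound of 2 + 1 + 2 = 5 moves.
A route of 5 moves achieves this: e3 → d2 → c1 → c2 → b1 → a2.
Since 5 matches the lower bound, it is optimal.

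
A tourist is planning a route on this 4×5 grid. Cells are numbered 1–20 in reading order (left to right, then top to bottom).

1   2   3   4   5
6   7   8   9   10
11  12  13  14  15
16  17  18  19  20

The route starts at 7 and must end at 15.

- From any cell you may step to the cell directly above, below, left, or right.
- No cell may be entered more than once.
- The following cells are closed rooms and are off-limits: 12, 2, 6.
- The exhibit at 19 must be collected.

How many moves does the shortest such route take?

Any route passes through 19 somewhere between 7 and 15. Summing Manhattan distances along the two legs (7 → 19 → 15) gives a lower bound of 4 + 2 = 6 moves.
A route of 6 moves achieves this: 7 → 8 → 13 → 18 → 19 → 14 → 15.
Since 6 matches the lower bound, it is optimal.

6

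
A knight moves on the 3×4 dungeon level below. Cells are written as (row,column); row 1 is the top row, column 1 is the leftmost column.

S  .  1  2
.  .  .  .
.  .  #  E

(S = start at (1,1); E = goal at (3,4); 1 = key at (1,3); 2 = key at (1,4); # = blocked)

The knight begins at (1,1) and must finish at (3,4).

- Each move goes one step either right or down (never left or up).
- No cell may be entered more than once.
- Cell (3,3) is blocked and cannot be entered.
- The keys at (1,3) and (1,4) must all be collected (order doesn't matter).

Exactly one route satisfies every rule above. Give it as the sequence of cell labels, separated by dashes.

Moves only go right or down, so the column and row indices never decrease.
Route from (1,1): 3× right (reaching (1,4)), 2× down (reaching (3,4)) — 5 moves in all.
Check: all required cells visited.

(1,1) - (1,2) - (1,3) - (1,4) - (2,4) - (3,4)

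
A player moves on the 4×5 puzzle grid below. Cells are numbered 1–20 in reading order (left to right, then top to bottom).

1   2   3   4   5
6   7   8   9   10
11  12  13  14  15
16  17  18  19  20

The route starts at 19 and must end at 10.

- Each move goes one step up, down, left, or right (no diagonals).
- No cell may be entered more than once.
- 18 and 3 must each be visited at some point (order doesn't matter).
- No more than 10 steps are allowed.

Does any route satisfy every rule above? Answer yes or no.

One route that works: 19 → 18 → 13 → 8 → 3 → 4 → 9 → 10.

yes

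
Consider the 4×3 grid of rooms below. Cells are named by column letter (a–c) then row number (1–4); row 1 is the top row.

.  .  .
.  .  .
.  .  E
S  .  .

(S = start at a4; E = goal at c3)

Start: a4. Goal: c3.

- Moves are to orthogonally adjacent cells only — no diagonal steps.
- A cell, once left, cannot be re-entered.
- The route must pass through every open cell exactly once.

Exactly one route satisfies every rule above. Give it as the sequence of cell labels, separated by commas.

Need to visit all 12 open cells exactly once, starting at a4 and ending at c3.
Cell c4 has only two open neighbours (c3 and b4), so the path must pass straight through it: one of those is the cell it's entered from and the other is where it exits.
Route from a4: 3× up (reaching a1), 2× right (reaching c1), down to c2, left to b2, 2× down (reaching b4), right to c4, up to c3 — 11 moves in all.
Check: all 12 open cells covered.

a4, a3, a2, a1, b1, c1, c2, b2, b3, b4, c4, c3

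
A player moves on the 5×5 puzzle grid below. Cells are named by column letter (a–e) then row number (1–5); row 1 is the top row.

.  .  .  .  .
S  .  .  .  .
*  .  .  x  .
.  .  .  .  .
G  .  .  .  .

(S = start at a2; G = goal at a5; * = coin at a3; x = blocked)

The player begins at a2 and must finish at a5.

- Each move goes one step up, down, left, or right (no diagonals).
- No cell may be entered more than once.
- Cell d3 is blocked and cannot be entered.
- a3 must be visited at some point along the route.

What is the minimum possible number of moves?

3

Any route passes through a3 somewhere between a2 and a5. Summing Manhattan distances along the two legs (a2 → a3 → a5) gives a lower bound of 1 + 2 = 3 moves.
A route of 3 moves achieves this: a2 → a3 → a4 → a5.
Since 3 matches the lower bound, it is optimal.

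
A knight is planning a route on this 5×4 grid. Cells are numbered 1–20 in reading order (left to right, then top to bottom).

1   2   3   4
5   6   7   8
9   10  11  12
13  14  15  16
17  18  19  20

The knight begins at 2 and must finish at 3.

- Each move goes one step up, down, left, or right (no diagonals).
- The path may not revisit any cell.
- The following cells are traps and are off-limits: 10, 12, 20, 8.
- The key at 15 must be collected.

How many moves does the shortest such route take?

9

Any route passes through 15 somewhere between 2 and 3. Summing Manhattan distances along the two legs (2 → 15 → 3) gives a lower bound of 4 + 3 = 7 moves.
The shortest route satisfying every rule uses 9 moves: 2 → 6 → 5 → 9 → 13 → 14 → 15 → 11 → 7 → 3.
The bound of 7 isn't tight here; checking systematically, no route of length 7 through 8 satisfies every constraint, so 9 is the minimum.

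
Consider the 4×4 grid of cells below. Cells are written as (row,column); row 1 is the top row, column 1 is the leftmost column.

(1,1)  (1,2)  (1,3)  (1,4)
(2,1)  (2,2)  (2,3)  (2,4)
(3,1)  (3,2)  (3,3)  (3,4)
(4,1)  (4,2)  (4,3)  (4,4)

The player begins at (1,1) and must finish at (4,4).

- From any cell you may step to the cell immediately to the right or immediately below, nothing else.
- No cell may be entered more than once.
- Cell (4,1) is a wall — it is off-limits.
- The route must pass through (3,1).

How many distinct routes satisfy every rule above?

3

A right/down-only route from (1,1) to (4,4) makes exactly 3 down-moves and 3 right-moves in some order.
With no other constraints that would be C(6,3) = 20 routes.
Split at (3,1) and multiply the segment counts (each segment already excludes blocked cells): (1,1)→(3,1): 1; (3,1)→(4,4): 3; product = 3.
That gives 3 routes.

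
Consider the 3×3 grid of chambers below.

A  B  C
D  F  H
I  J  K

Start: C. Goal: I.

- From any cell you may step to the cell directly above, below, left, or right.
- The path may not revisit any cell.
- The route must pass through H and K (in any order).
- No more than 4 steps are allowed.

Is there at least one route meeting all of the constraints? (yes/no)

yes

One route that works: C → H → K → J → I.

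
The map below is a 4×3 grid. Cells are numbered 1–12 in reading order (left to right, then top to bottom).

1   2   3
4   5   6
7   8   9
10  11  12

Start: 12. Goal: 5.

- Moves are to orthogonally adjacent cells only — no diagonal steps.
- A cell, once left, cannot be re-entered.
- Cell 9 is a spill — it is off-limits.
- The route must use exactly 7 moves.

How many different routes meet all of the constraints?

Need simple routes of exactly 7 moves from 12 to 5 (Manhattan distance 3, so 2 moves are spent on a detour and 2 undoing it).
Enumerating: 12 11 8 7 4 1 2 5 | 12 11 10 7 4 1 2 5.
That gives 2 routes.

2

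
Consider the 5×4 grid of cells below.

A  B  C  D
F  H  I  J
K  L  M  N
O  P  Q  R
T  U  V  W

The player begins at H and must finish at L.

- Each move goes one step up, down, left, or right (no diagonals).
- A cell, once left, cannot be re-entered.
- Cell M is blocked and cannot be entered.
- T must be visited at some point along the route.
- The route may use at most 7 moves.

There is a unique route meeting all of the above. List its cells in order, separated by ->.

Any route must reach T and still end at L within 7 moves, so the order of the required stops is forced.
Route from H: left 1 to F, down 3 to T, right 1 to U, up 2 to L — 7 moves in all.
Check: all required cells visited; 7 ≤ 7 moves.

H -> F -> K -> O -> T -> U -> P -> L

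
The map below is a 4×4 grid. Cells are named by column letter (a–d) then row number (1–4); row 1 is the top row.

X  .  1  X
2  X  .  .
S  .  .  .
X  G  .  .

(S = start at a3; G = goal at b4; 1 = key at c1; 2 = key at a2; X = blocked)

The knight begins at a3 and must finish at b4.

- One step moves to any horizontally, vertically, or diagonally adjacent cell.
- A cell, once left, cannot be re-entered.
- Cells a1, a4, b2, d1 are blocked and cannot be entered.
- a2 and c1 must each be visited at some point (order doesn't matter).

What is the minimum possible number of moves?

Any route passes through a2 and c1 in some order between a3 and b4. Summing Chebyshev distances along each leg and taking the cheapest ordering (a3 → c1 → a2 → b4) gives a lower bound of 2 + 2 + 2 = 6 moves.
A route of 6 moves achieves this: a3 → a2 → b1 → c1 → c2 → b3 → b4.
Since 6 matches the lower bound, it is optimal.

6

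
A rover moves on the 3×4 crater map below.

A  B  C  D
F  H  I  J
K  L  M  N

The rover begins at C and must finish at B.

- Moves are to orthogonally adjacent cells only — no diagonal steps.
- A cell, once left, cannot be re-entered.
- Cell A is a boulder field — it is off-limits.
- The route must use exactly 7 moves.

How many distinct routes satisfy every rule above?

5

Need simple routes of exactly 7 moves from C to B (Manhattan distance 1, so 3 moves are spent on a detour and 3 undoing it).
Enumerating: C I M L K F H B | C I J N M L H B | C D J N M I H B | C D J N M L H B | C D J I M L H B.
That gives 5 routes.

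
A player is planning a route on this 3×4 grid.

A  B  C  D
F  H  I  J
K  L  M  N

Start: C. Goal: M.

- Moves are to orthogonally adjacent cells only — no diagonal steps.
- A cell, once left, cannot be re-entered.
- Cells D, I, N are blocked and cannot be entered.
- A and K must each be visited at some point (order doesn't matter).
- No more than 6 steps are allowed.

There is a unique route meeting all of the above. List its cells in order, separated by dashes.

The 6-move cap with required stops at A, K leaves no slack for detours.
Route from C: 2× left (reaching A), 2× down (reaching K), 2× right (reaching M) — 6 moves in all.
Check: all required cells visited; 6 ≤ 6 moves.

C - B - A - F - K - L - M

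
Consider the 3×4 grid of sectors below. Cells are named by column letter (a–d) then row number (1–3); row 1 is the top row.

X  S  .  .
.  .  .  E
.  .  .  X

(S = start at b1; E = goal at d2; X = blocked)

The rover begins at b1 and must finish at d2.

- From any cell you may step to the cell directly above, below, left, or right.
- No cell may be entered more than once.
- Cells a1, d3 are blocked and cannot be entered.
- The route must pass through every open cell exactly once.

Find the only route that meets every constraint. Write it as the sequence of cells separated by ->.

b1 -> b2 -> a2 -> a3 -> b3 -> c3 -> c2 -> c1 -> d1 -> d2

Need to visit all 10 open cells exactly once, starting at b1 and ending at d2.
Cell c3 has only two open neighbours (c2 and b3), so the path must pass straight through it: one of those is the cell it's entered from and the other is where it exits.
Route from b1: down to b2, left to a2, down to a3, 2× right (reaching c3), 2× up (reaching c1), right to d1, down to d2 — 9 moves in all.
Check: all 10 open cells covered.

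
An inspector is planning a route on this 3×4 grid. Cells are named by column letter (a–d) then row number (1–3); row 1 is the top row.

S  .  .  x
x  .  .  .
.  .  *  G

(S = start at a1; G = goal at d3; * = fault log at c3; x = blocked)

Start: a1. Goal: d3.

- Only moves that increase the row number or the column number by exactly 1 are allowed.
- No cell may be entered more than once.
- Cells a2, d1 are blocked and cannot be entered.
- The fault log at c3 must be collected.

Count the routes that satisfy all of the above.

3

A right/down-only route from a1 to d3 makes exactly 2 down-moves and 3 right-moves in some order.
With no other constraints that would be C(5,2) = 10 routes.
Split at c3 and multiply the segment counts (each segment already excludes blocked cells): a1→c3: 3; c3→d3: 1; product = 3.
That gives 3 routes.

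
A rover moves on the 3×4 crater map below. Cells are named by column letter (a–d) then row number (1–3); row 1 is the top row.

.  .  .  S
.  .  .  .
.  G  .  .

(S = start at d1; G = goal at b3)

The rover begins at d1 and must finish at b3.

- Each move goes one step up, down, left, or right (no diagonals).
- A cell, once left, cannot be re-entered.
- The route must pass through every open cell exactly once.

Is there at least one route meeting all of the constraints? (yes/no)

no

Colour the cells like a checkerboard: each orthogonal step flips colour, so a Hamiltonian route alternates colours. Here there are 6 cells of one colour and 6 of the other, with start on the same colour as the goal — the counts and endpoints can't be arranged into an alternating sequence of length 12, so no Hamiltonian route exists.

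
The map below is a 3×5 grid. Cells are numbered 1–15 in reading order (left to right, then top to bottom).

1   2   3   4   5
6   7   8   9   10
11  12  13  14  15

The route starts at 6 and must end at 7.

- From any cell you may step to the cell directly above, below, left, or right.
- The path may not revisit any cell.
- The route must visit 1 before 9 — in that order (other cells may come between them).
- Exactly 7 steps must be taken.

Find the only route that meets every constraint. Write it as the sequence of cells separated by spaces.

The waypoints must appear in the order 1, 9, with no cell reused.
Route from 6: up to 1, 3× right (reaching 4), down to 9, 2× left (reaching 7) — 7 moves in all.
Check: order respected (1 at step 1, 9 at step 5); 7 moves as required.

6 1 2 3 4 9 8 7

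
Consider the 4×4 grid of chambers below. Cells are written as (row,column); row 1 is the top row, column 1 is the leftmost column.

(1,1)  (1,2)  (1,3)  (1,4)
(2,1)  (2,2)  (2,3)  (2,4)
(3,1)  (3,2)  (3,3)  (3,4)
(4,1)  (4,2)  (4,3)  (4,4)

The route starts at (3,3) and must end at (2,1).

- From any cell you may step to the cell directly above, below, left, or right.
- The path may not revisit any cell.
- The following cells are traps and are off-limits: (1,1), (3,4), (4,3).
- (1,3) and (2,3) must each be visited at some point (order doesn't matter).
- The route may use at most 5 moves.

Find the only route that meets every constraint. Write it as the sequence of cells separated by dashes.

The 5-move cap with required stops at (1,3), (2,3) leaves no slack for detours.
Route from (3,3): 2× up (reaching (1,3)), left to (1,2), down to (2,2), left to (2,1) — 5 moves in all.
Check: all required cells visited; 5 ≤ 5 moves.

(3,3) - (2,3) - (1,3) - (1,2) - (2,2) - (2,1)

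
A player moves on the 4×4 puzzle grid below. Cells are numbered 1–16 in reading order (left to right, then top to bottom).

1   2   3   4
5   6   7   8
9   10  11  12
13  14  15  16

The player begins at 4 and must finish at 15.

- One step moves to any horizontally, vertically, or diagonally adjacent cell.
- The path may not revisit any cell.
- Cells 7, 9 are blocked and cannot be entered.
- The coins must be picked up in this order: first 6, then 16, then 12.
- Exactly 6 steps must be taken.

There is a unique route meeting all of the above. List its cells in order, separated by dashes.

4 - 3 - 6 - 11 - 16 - 12 - 15

The waypoints must appear in the order 6, 16, 12, with no cell reused.
Route from 4: left to 3, down-left to 6, 2× down-right (reaching 16), up to 12, down-left to 15 — 6 moves in all.
Check: order respected (6 at step 2, 16 at step 4, 12 at step 5); 6 moves as required.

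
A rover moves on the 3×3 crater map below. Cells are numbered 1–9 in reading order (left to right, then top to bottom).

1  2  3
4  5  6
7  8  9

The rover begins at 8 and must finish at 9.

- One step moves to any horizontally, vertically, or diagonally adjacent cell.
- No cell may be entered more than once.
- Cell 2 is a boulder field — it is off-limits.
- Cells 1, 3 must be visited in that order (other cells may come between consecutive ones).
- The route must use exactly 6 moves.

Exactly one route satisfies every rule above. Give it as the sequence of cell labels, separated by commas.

The waypoints must appear in the order 1, 3, with no cell reused.
Route from 8: up-left to 4, up to 1, down-right to 5, up-right to 3, 2× down (reaching 9) — 6 moves in all.
Check: order respected (1 at step 2, 3 at step 4); 6 moves as required.

8, 4, 1, 5, 3, 6, 9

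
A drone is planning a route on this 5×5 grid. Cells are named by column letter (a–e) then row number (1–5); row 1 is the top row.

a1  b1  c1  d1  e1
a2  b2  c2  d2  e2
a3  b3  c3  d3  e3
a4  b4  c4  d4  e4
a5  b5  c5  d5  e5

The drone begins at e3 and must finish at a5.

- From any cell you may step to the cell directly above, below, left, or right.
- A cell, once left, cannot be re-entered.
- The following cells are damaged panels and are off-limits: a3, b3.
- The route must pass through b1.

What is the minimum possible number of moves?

Any route passes through b1 somewhere between e3 and a5. Summing Manhattan distances along the two legs (e3 → b1 → a5) gives a lower bound of 5 + 5 = 10 moves.
That bound ignores the blocked cells. Measuring each leg by the fewest moves that actually steer around them (e3→b1: 5; b1→a5: 7) raises the lower bound to 12.
A route of 12 moves exists: e3 → e2 → e1 → d1 → c1 → b1 → b2 → c2 → c3 → c4 → c5 → b5 → a5.
Since 12 matches that lower bound, it is optimal.

12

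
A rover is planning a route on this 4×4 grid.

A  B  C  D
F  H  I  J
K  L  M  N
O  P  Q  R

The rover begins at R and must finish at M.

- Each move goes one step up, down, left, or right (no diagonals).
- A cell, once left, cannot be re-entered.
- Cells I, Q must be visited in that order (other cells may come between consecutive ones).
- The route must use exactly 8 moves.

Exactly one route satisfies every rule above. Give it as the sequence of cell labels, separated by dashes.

R - N - J - I - H - L - P - Q - M

The waypoints must appear in the order I, Q, with no cell reused.
Route from R: 2× up (reaching J), 2× left (reaching H), 2× down (reaching P), right to Q, up to M — 8 moves in all.
Check: order respected (I at step 3, Q at step 7); 8 moves as required.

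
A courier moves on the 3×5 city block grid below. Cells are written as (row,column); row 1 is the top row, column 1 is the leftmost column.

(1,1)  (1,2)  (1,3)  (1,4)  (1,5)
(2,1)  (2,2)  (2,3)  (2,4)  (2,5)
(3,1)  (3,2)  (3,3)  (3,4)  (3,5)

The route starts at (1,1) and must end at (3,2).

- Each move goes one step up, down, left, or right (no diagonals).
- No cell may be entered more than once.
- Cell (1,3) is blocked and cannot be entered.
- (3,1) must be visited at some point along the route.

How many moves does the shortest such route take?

3

Any route passes through (3,1) somewhere between (1,1) and (3,2). Summing Manhattan distances along the two legs ((1,1) → (3,1) → (3,2)) gives a lower bound of 2 + 1 = 3 moves.
A route of 3 moves achieves this: (1,1) → (2,1) → (3,1) → (3,2).
Since 3 matches the lower bound, it is optimal.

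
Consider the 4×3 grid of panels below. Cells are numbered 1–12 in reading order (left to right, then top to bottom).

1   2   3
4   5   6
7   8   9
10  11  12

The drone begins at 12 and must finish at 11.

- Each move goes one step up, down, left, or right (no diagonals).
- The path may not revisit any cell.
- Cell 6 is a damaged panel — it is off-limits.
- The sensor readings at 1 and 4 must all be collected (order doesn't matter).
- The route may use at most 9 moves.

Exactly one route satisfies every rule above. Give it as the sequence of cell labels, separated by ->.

12 -> 9 -> 8 -> 5 -> 2 -> 1 -> 4 -> 7 -> 10 -> 11

The 9-move cap with required stops at 1, 4 leaves no slack for detours.
Route from 12: up to 9, left to 8, 2× up (reaching 2), left to 1, 3× down (reaching 10), right to 11 — 9 moves in all.
Check: all required cells visited; 9 ≤ 9 moves.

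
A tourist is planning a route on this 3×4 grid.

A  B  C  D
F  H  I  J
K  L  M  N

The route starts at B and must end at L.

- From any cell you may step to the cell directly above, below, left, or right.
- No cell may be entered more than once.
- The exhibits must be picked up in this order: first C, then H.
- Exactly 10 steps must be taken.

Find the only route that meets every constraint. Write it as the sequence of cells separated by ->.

The waypoints must appear in the order C, H, with no cell reused.
Route from B: 2× right (reaching D), 2× down (reaching N), left to M, up to I, 2× left (reaching F), down to K, right to L — 10 moves in all.
Check: order respected (C at step 1, H at step 7); 10 moves as required.

B -> C -> D -> J -> N -> M -> I -> H -> F -> K -> L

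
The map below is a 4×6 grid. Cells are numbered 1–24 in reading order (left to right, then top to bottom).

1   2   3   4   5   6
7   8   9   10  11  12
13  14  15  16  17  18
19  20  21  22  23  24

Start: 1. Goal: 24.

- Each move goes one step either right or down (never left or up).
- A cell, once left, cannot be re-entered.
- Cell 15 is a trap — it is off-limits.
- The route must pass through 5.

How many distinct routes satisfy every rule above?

4

A right/down-only route from 1 to 24 makes exactly 3 down-moves and 5 right-moves in some order.
With no other constraints that would be C(8,3) = 56 routes.
Split at 5 and multiply the segment counts (each segment already excludes blocked cells): 1→5: 1; 5→24: 4; product = 4.
That gives 4 routes.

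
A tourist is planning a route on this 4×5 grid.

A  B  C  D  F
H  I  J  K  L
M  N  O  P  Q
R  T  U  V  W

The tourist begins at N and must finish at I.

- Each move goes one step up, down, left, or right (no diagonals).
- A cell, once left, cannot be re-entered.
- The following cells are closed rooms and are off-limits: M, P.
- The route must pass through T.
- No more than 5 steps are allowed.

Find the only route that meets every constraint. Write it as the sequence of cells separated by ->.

N -> T -> U -> O -> J -> I

Any route must reach T and still end at I within 5 moves, so the order of the required stops is forced.
Route from N: down to T, right to U, 2× up (reaching J), left to I — 5 moves in all.
Check: all required cells visited; 5 ≤ 5 moves.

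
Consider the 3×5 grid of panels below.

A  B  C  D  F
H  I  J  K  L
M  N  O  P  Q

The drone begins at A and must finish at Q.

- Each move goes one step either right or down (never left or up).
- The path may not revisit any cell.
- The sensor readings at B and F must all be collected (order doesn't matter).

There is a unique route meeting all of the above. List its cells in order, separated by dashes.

A - B - C - D - F - L - Q

Moves only go right or down, so the column and row indices never decrease.
Route from A: 4× right (reaching F), 2× down (reaching Q) — 6 moves in all.
Check: all required cells visited.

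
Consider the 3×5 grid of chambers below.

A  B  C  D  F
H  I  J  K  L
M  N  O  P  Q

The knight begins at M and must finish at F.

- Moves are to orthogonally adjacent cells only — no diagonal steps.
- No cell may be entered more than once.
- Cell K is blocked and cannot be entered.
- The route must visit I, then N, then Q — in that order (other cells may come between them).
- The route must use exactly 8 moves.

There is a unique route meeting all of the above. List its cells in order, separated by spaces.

M H I N O P Q L F

The waypoints must appear in the order I, N, Q, with no cell reused.
Route from M: up 1 to H, right 1 to I, down 1 to N, right 3 to Q, up 2 to F — 8 moves in all.
Check: order respected (I at step 2, N at step 3, Q at step 6); 8 moves as required.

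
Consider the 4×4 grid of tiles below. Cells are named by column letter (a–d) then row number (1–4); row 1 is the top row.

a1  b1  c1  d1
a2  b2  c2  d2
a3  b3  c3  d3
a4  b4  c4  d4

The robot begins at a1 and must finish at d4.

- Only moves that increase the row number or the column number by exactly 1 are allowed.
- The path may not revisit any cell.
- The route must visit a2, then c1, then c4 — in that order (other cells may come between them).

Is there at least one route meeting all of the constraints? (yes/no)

no

c1 lies above a2, so going from a2 to c1 would need an upward move — but moves only go right/down, so a2 cannot be visited before c1.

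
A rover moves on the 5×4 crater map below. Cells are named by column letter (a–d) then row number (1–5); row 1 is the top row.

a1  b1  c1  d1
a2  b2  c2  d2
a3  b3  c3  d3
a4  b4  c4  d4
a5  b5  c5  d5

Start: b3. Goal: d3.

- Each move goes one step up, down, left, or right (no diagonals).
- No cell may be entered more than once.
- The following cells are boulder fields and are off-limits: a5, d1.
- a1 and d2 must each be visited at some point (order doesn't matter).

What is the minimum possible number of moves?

8

Any route passes through a1 and d2 in some order between b3 and d3. Summing Manhattan distances along each leg and taking the cheapest ordering (b3 → a1 → d2 → d3) gives a lower bound of 3 + 4 + 1 = 8 moves.
A route of 8 moves achieves this: b3 → b2 → a2 → a1 → b1 → c1 → c2 → d2 → d3.
Since 8 matches the lower bound, it is optimal.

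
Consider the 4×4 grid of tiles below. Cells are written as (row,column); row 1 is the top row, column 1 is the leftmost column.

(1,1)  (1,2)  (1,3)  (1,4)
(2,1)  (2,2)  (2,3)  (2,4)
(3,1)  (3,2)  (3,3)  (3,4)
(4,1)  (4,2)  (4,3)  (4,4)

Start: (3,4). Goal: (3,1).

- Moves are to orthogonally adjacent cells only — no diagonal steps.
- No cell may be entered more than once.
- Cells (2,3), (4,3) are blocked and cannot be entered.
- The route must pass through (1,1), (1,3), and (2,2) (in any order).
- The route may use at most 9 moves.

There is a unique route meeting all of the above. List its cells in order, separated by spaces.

Any route must reach (1,1), (1,3), and (2,2) and still end at (3,1) within 9 moves, so the order of the required stops is forced.
Route from (3,4): up 2 to (1,4), left 3 to (1,1), down 1 to (2,1), right 1 to (2,2), down 1 to (3,2), left 1 to (3,1) — 9 moves in all.
Check: all required cells visited; 9 ≤ 9 moves.

(3,4) (2,4) (1,4) (1,3) (1,2) (1,1) (2,1) (2,2) (3,2) (3,1)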